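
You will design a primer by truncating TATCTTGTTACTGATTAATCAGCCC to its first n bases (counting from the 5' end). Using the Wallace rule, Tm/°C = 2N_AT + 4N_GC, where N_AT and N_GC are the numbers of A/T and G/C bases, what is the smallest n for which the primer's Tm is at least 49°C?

First 19 bases: TATCTTGTTACTGATTAAT → Tm = 46°C (< 49°C)
First 20 bases: TATCTTGTTACTGATTAATC → Tm = 50°C (≥ 49°C)
Since every base adds ≥2°C, Tm only increases with n, so the threshold is first crossed at n = 20.

n = 20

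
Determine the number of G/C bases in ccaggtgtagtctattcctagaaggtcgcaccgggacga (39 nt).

Base counts: A=9, C=10, G=12, T=8
G+C = 12 + 10 = 22

22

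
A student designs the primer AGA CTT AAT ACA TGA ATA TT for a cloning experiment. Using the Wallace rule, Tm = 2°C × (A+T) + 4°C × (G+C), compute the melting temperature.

C=2, A=9, T=7, G=2
A+T = 16, G+C = 4
Tm = 2(16) + 4(4) = 32 + 16 = 48°C

48°C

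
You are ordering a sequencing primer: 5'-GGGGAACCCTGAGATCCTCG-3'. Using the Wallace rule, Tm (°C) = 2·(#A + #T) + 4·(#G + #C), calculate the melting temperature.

Counting bases: G=7, T=3, C=6, A=4
AT pairs contribute 7, GC pairs contribute 13.
Tm = 2×7 + 4×13 = 66°C

66°C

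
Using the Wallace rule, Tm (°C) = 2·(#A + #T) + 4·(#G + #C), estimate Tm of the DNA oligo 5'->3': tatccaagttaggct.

42°C

T=5, G=3, C=3, A=4
So N_AT = 9 and N_GC = 6.
Tm = 4·6 + 2·9 = 24 + 18 = 42°C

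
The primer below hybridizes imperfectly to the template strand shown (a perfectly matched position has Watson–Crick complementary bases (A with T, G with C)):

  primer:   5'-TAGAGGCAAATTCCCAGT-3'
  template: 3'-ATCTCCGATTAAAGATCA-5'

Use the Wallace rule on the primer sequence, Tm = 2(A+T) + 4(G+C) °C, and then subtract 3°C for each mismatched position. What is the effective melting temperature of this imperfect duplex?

Primer base counts: A=6, T=4, G=4, C=4 → A+T=10, G+C=8
Perfect-match Tm = 2(10) + 4(8) = 20 + 32 = 52°C
Mismatches (positions where the bases are not complementary): 3 (at positions 8, 13, 15)
Effective Tm = 52 − 3×3 = 52 − 9 = 43°C

43°C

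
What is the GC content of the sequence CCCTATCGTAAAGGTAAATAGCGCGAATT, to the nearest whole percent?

41%

Counting bases: G=6, T=7, C=6, A=10
G+C = 6 + 6 = 12 out of 29 bases
%GC = 12/29 × 100 = 41.38% ≈ 41%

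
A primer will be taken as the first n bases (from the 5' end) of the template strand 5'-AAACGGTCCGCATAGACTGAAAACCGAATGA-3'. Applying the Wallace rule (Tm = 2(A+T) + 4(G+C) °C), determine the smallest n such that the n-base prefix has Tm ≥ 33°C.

First 10 bases: AAACGGTCCG → Tm = 32°C (< 33°C)
First 11 bases: AAACGGTCCGC → Tm = 36°C (≥ 33°C)
Each additional base adds 2°C (A/T) or 4°C (G/C), so Tm is non-decreasing in n; n = 11 is the first length to reach 33°C.

n = 11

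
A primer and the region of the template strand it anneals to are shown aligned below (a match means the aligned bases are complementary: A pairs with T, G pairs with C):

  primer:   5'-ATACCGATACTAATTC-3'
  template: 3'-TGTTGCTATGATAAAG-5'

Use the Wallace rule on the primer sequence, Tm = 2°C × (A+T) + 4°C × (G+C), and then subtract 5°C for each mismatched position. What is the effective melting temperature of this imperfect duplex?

Primer base counts: A=6, T=5, G=1, C=4 → A+T=11, G+C=5
Perfect-match Tm = 2(11) + 4(5) = 22 + 20 = 42°C
Mismatches (positions where the bases are not complementary): 3 (at positions 2, 4, 13)
Effective Tm = 42 − 3×5 = 42 − 15 = 27°C

27°C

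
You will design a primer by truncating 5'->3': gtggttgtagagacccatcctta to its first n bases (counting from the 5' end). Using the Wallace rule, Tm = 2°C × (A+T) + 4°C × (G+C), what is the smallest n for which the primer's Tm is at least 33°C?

First 11 bases: GTGGTTGTAGA → Tm = 32°C (< 33°C)
First 12 bases: GTGGTTGTAGAG → Tm = 36°C (≥ 33°C)
Since every base adds ≥2°C, Tm only increases with n, so the threshold is first crossed at n = 12.

n = 12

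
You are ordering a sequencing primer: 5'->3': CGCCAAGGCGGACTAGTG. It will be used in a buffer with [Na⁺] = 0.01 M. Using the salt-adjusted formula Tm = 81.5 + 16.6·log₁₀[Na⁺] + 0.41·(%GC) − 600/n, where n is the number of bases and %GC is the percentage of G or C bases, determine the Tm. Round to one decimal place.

Length n = 18. Counting bases: A=4, G=7, C=5, T=2
G+C = 12, so %GC = 12/18 × 100 = 66.667%
Salt term: 16.6 × (-2) = -33.2
GC term: 0.41 × 66.667 = 27.333; length term: −600/18 = −33.333
Tm = 81.5 + (-33.2) + 27.333 − 33.333 = 42.3 → 42.3°C

42.3°C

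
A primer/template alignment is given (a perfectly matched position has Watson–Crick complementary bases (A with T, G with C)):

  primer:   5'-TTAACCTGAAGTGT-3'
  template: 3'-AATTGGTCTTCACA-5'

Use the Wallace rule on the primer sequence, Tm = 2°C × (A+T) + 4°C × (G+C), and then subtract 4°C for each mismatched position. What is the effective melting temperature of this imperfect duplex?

Primer base counts: A=4, T=5, G=3, C=2 → A+T=9, G+C=5
Perfect-match Tm = 2(9) + 4(5) = 18 + 20 = 38°C
Mismatches (positions where the bases are not complementary): 1 (at position 7)
Effective Tm = 38 − 1×4 = 38 − 4 = 34°C

34°C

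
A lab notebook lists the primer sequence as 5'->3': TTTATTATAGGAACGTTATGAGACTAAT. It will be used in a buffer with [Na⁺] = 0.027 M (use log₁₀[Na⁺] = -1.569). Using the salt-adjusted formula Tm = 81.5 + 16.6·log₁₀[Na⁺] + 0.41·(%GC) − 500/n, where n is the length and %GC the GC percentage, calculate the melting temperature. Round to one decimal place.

47.8°C

Length n = 28. Base counts: C=2, A=10, T=11, G=5
G+C = 7, so %GC = 7/28 × 100 = 25%
Salt term: 16.6 × (-1.569) = -26.045
GC term: 0.41 × 25 = 10.25; length term: −500/28 = −17.857
Tm = 81.5 + (-26.045) + 10.25 − 17.857 = 47.848 → 47.8°C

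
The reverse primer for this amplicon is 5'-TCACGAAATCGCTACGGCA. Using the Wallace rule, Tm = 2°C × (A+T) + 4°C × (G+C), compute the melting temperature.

Base counts: A=6, G=4, C=6, T=3
So N_AT = 9 and N_GC = 10.
Tm = 2×9 + 4×10 = 58°C

58°C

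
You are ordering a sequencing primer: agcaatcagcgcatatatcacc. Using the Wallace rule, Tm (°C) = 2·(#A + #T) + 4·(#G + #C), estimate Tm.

Counting bases: G=3, C=7, T=4, A=8
So N_AT = 12 and N_GC = 10.
Tm = 2×12 + 4×10 = 64°C

64°C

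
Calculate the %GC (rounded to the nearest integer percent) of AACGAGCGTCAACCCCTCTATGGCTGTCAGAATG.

Scanning the sequence gives A=9, C=10, T=7, G=8.
G+C = 8 + 10 = 18 out of 34 bases
%GC = 18/34 × 100 = 52.94% ≈ 53%

53%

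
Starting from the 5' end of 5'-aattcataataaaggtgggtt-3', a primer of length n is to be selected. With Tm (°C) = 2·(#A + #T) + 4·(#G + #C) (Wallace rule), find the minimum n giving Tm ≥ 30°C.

n = 14

First 13 bases: AATTCATAATAAA → Tm = 28°C (< 30°C)
First 14 bases: AATTCATAATAAAG → Tm = 32°C (≥ 30°C)
Since every base adds ≥2°C, Tm only increases with n, so the threshold is first crossed at n = 14.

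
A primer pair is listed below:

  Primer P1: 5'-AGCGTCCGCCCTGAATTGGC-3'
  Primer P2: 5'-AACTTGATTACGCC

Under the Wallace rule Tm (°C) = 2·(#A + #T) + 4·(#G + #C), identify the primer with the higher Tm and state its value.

Primer P1, 66°C

Primer P1: A+T=7, G+C=13 → Tm = 2(7)+4(13) = 66°C
Primer P2: A+T=8, G+C=6 → Tm = 2(8)+4(6) = 40°C
66°C vs 40°C → primer P1 is higher.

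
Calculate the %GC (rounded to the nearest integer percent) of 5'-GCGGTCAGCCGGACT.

73%

Counting bases: T=2, C=5, A=2, G=6
G+C = 6 + 5 = 11 out of 15 bases
%GC = 11/15 × 100 = 73.33% ≈ 73%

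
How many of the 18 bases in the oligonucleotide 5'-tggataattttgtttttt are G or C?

T=12, A=3, G=3, C=0
G+C = 3 + 0 = 3

3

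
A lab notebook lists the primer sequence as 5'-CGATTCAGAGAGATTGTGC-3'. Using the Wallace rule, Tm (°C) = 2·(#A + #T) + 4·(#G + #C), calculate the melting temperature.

56°C

Scanning the sequence gives A=5, G=6, C=3, T=5.
So N_AT = 10 and N_GC = 9.
Tm = 2(10) + 4(9) = 20 + 36 = 56°C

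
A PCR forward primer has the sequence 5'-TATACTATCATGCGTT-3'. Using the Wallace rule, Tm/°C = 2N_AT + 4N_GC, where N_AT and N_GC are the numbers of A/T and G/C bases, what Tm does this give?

Base counts: A=4, G=2, C=3, T=7
AT pairs contribute 11, GC pairs contribute 5.
Tm = 2(11) + 4(5) = 22 + 20 = 42°C

42°C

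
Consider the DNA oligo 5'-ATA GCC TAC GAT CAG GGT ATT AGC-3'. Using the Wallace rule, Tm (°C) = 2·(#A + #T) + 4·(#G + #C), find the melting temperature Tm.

70°C

G=6, T=6, A=7, C=5
AT pairs contribute 13, GC pairs contribute 11.
Tm = 2(13) + 4(11) = 26 + 44 = 70°C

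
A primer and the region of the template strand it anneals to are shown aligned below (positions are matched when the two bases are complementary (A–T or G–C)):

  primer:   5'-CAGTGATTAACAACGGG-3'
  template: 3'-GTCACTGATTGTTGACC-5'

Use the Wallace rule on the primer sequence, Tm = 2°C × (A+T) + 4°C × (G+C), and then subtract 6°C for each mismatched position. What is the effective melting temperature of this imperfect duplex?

Primer base counts: A=6, T=3, G=5, C=3 → A+T=9, G+C=8
Perfect-match Tm = 2(9) + 4(8) = 18 + 32 = 50°C
Mismatches (positions where the bases are not complementary): 2 (at positions 7, 15)
Effective Tm = 50 − 2×6 = 50 − 12 = 38°C

38°C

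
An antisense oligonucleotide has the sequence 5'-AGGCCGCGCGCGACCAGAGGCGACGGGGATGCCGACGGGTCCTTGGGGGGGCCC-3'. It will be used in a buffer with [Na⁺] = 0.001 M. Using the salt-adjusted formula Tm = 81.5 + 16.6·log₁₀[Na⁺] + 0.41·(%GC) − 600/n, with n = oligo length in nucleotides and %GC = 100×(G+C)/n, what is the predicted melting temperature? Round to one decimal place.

53.2°C

Length n = 54. Counting bases: C=17, A=7, G=26, T=4
G+C = 43, so %GC = 43/54 × 100 = 79.63%
Salt term: 16.6 × (-3) = -49.8
GC term: 0.41 × 79.63 = 32.648; length term: −600/54 = −11.111
Tm = 81.5 + (-49.8) + 32.648 − 11.111 = 53.237 → 53.2°C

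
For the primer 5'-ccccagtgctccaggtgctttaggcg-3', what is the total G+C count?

A=3, C=9, G=8, T=6
G+C = 8 + 9 = 17

17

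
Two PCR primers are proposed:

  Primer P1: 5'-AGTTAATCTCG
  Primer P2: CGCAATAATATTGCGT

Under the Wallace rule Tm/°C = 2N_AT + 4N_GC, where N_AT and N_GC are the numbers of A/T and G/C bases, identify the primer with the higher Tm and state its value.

Primer P2, 44°C

Primer P1: A+T=7, G+C=4 → Tm = 2(7)+4(4) = 30°C
Primer P2: A+T=10, G+C=6 → Tm = 2(10)+4(6) = 44°C
30°C vs 44°C → primer P2 is higher.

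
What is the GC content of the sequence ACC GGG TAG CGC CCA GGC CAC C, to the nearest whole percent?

A=4, T=1, C=10, G=7
G+C = 7 + 10 = 17 out of 22 bases
%GC = 17/22 × 100 = 77.27% ≈ 77%

77%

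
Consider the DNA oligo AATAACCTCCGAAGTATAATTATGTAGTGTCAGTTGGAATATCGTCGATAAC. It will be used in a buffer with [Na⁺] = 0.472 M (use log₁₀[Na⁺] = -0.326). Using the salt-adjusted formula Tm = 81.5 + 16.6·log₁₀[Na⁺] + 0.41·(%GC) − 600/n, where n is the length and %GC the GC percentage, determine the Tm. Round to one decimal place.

Length n = 52. Counting bases: C=8, G=10, T=16, A=18
G+C = 18, so %GC = 18/52 × 100 = 34.615%
Salt term: 16.6 × (-0.326) = -5.412
GC term: 0.41 × 34.615 = 14.192; length term: −600/52 = −11.538
Tm = 81.5 + (-5.412) + 14.192 − 11.538 = 78.742 → 78.7°C

78.7°C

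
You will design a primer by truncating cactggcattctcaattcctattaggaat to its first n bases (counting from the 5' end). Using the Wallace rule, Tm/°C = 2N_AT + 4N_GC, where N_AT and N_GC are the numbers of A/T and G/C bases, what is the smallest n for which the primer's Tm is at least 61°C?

n = 22

First 21 bases: CACTGGCATTCTCAATTCCTA → Tm = 60°C (< 61°C)
First 22 bases: CACTGGCATTCTCAATTCCTAT → Tm = 62°C (≥ 61°C)
Each additional base adds 2°C (A/T) or 4°C (G/C), so Tm is non-decreasing in n; n = 22 is the first length to reach 61°C.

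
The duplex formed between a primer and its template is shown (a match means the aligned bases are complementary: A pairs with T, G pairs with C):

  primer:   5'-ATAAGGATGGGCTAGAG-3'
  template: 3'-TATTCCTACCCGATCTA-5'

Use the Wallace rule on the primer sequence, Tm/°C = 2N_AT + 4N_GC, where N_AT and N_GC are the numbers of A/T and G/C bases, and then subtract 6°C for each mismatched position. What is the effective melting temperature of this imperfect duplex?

Primer base counts: A=6, T=3, G=7, C=1 → A+T=9, G+C=8
Perfect-match Tm = 2(9) + 4(8) = 18 + 32 = 50°C
Mismatches (positions where the bases are not complementary): 1 (at position 17)
Effective Tm = 50 − 1×6 = 50 − 6 = 44°C

44°C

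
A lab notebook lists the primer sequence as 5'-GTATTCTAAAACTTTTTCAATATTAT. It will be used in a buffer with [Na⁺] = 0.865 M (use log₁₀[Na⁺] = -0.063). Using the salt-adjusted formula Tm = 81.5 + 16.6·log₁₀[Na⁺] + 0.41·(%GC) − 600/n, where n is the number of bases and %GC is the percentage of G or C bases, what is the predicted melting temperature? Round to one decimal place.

Length n = 26. G=1, C=3, A=9, T=13
G+C = 4, so %GC = 4/26 × 100 = 15.385%
Salt term: 16.6 × (-0.063) = -1.046
GC term: 0.41 × 15.385 = 6.308; length term: −600/26 = −23.077
Tm = 81.5 + (-1.046) + 6.308 − 23.077 = 63.685 → 63.7°C

63.7°C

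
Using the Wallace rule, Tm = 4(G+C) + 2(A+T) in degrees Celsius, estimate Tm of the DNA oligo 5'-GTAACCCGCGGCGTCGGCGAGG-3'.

78°C

Counting bases: T=2, G=10, A=3, C=7
A+T = 5, G+C = 17
Tm = 2(5) + 4(17) = 10 + 68 = 78°C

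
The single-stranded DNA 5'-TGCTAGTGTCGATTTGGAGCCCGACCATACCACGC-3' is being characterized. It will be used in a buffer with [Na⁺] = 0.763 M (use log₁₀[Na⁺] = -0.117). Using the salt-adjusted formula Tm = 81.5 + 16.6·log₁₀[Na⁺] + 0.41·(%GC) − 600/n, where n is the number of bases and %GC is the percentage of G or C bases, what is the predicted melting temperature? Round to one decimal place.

Length n = 35. Base counts: A=7, T=8, C=11, G=9
G+C = 20, so %GC = 20/35 × 100 = 57.143%
Salt term: 16.6 × (-0.117) = -1.942
GC term: 0.41 × 57.143 = 23.429; length term: −600/35 = −17.143
Tm = 81.5 + (-1.942) + 23.429 − 17.143 = 85.844 → 85.8°C

85.8°C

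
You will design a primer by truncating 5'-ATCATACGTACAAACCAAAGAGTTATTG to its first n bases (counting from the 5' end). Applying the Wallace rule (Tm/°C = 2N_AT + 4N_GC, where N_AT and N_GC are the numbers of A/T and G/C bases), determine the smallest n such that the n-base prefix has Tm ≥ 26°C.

First 9 bases: ATCATACGT → Tm = 24°C (< 26°C)
First 10 bases: ATCATACGTA → Tm = 26°C (≥ 26°C)
Each additional base adds 2°C (A/T) or 4°C (G/C), so Tm is non-decreasing in n; n = 10 is the first length to reach 26°C.

n = 10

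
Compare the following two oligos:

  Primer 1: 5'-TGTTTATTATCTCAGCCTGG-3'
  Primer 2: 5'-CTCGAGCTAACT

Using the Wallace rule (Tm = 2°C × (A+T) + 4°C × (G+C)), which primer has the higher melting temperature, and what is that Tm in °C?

Primer 1, 56°C

Primer 1: A+T=12, G+C=8 → Tm = 2(12)+4(8) = 56°C
Primer 2: A+T=6, G+C=6 → Tm = 2(6)+4(6) = 36°C
56°C vs 36°C → primer 1 is higher.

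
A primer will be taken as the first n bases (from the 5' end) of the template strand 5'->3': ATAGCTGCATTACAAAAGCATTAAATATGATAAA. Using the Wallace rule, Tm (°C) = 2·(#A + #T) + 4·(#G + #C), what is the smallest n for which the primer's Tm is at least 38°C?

First 13 bases: ATAGCTGCATTAC → Tm = 36°C (< 38°C)
First 14 bases: ATAGCTGCATTACA → Tm = 38°C (≥ 38°C)
Since every base adds ≥2°C, Tm only increases with n, so the threshold is first crossed at n = 14.

n = 14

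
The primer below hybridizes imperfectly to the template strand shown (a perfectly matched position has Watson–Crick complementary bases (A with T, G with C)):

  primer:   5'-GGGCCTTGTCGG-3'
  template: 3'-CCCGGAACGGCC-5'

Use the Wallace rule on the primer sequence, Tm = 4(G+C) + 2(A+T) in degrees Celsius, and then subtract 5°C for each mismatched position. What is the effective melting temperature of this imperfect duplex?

37°C

Primer base counts: A=0, T=3, G=6, C=3 → A+T=3, G+C=9
Perfect-match Tm = 2(3) + 4(9) = 6 + 36 = 42°C
Mismatches (positions where the bases are not complementary): 1 (at position 9)
Effective Tm = 42 − 1×5 = 42 − 5 = 37°C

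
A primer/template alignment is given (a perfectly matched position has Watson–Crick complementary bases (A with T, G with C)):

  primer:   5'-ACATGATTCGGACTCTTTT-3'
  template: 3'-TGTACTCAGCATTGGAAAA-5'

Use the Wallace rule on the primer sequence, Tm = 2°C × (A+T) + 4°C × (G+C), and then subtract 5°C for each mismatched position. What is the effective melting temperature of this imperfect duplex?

32°C

Primer base counts: A=4, T=8, G=3, C=4 → A+T=12, G+C=7
Perfect-match Tm = 2(12) + 4(7) = 24 + 28 = 52°C
Mismatches (positions where the bases are not complementary): 4 (at positions 7, 11, 13, 14)
Effective Tm = 52 − 4×5 = 52 − 20 = 32°C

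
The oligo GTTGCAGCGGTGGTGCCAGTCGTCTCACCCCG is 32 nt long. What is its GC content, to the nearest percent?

Scanning the sequence gives C=11, T=7, G=11, A=3.
G+C = 11 + 11 = 22 out of 32 bases
%GC = 22/32 × 100 = 68.75% ≈ 69%

69%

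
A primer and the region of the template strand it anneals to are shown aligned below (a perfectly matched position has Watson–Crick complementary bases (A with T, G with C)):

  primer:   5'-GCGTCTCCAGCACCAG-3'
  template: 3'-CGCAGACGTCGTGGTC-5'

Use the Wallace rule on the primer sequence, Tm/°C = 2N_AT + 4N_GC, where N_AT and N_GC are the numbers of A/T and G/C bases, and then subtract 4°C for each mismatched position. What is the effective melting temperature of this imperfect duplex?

50°C

Primer base counts: A=3, T=2, G=4, C=7 → A+T=5, G+C=11
Perfect-match Tm = 2(5) + 4(11) = 10 + 44 = 54°C
Mismatches (positions where the bases are not complementary): 1 (at position 7)
Effective Tm = 54 − 1×4 = 54 − 4 = 50°C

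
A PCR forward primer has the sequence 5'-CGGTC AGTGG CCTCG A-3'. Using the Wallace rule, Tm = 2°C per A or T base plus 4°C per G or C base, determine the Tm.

Base counts: G=6, A=2, T=3, C=5
So N_AT = 5 and N_GC = 11.
Tm = 2(5) + 4(11) = 10 + 44 = 54°C

54°C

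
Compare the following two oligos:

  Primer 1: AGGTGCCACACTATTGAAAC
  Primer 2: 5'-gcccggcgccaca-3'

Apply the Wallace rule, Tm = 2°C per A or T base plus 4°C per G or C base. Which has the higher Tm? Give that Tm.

Primer 1: A+T=11, G+C=9 → Tm = 2(11)+4(9) = 58°C
Primer 2: A+T=2, G+C=11 → Tm = 2(2)+4(11) = 48°C
58°C vs 48°C → primer 1 is higher.

Primer 1, 58°C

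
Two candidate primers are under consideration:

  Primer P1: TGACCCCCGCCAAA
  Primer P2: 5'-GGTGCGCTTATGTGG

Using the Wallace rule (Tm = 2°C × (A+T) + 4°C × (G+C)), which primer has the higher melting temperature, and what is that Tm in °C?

Primer P1: A+T=5, G+C=9 → Tm = 2(5)+4(9) = 46°C
Primer P2: A+T=6, G+C=9 → Tm = 2(6)+4(9) = 48°C
46°C vs 48°C → primer P2 is higher.

Primer P2, 48°C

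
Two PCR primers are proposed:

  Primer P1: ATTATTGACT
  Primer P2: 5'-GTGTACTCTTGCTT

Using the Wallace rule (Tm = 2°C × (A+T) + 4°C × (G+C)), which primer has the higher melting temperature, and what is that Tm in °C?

Primer P2, 40°C

Primer P1: A+T=8, G+C=2 → Tm = 2(8)+4(2) = 24°C
Primer P2: A+T=8, G+C=6 → Tm = 2(8)+4(6) = 40°C
24°C vs 40°C → primer P2 is higher.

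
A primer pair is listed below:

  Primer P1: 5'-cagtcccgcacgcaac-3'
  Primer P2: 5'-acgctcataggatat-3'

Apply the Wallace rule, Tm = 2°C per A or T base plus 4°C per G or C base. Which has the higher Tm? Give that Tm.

Primer P1: A+T=5, G+C=11 → Tm = 2(5)+4(11) = 54°C
Primer P2: A+T=9, G+C=6 → Tm = 2(9)+4(6) = 42°C
54°C vs 42°C → primer P1 is higher.

Primer P1, 54°C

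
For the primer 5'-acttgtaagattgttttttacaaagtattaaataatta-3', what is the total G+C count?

Counting bases: A=15, T=17, C=2, G=4
G+C = 4 + 2 = 6

6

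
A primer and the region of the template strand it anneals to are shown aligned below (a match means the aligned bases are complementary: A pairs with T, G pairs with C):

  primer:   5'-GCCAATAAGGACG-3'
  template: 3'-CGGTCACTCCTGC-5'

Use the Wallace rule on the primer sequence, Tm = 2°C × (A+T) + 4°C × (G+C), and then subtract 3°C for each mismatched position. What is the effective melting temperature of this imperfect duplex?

Primer base counts: A=5, T=1, G=4, C=3 → A+T=6, G+C=7
Perfect-match Tm = 2(6) + 4(7) = 12 + 28 = 40°C
Mismatches (positions where the bases are not complementary): 2 (at positions 5, 7)
Effective Tm = 40 − 2×3 = 40 − 6 = 34°C

34°C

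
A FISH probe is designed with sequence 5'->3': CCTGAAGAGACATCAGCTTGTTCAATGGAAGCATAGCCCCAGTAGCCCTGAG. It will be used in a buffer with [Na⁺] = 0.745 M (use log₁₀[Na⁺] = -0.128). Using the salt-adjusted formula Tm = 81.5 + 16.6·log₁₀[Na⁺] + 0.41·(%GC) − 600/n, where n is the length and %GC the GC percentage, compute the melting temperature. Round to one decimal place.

89.1°C

Length n = 52. Counting bases: C=14, G=13, A=15, T=10
G+C = 27, so %GC = 27/52 × 100 = 51.923%
Salt term: 16.6 × (-0.128) = -2.125
GC term: 0.41 × 51.923 = 21.288; length term: −600/52 = −11.538
Tm = 81.5 + (-2.125) + 21.288 − 11.538 = 89.125 → 89.1°C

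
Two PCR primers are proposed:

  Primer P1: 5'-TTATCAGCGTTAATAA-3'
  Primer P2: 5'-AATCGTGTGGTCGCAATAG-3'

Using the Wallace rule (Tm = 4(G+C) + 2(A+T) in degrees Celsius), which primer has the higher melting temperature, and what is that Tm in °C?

Primer P2, 56°C

Primer P1: A+T=12, G+C=4 → Tm = 2(12)+4(4) = 40°C
Primer P2: A+T=10, G+C=9 → Tm = 2(10)+4(9) = 56°C
40°C vs 56°C → primer P2 is higher.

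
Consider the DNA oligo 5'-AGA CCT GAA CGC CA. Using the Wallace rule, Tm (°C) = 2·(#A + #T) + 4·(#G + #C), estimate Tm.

Base counts: G=3, T=1, C=5, A=5
So N_AT = 6 and N_GC = 8.
Tm = 2×6 + 4×8 = 44°C

44°C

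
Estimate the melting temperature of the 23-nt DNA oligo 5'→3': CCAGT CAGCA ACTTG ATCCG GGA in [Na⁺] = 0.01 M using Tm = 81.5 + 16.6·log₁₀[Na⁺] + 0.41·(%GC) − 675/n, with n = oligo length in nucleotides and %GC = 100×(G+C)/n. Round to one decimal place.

42.1°C

Length n = 23. C=7, G=6, T=4, A=6
G+C = 13, so %GC = 13/23 × 100 = 56.522%
Salt term: 16.6 × (-2) = -33.2
GC term: 0.41 × 56.522 = 23.174; length term: −675/23 = −29.348
Tm = 81.5 + (-33.2) + 23.174 − 29.348 = 42.126 → 42.1°C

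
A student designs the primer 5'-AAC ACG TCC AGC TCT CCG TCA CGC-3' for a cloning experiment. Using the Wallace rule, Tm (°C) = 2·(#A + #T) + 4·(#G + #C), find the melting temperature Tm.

Counting bases: T=4, A=5, G=4, C=11
A+T = 9, G+C = 15
Tm = 4·15 + 2·9 = 60 + 18 = 78°C

78°C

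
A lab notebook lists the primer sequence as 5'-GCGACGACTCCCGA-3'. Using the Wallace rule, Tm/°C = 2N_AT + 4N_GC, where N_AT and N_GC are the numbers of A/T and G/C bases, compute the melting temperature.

48°C

Scanning the sequence gives G=4, A=3, T=1, C=6.
So N_AT = 4 and N_GC = 10.
Tm = 2(4) + 4(10) = 8 + 40 = 48°C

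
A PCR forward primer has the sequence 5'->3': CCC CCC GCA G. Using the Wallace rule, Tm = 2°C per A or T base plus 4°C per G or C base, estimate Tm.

38°C

T=0, C=7, A=1, G=2
A+T = 1, G+C = 9
Tm = 2(1) + 4(9) = 2 + 36 = 38°C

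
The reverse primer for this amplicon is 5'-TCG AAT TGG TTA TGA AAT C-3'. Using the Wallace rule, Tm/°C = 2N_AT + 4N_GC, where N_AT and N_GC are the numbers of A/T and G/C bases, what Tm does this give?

Scanning the sequence gives G=4, A=6, C=2, T=7.
So N_AT = 13 and N_GC = 6.
Tm = 4·6 + 2·13 = 24 + 26 = 50°C

50°C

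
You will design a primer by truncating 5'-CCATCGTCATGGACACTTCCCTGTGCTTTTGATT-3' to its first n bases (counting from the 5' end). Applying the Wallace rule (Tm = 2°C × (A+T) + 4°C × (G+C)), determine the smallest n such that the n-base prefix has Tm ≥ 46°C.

n = 15

First 14 bases: CCATCGTCATGGAC → Tm = 44°C (< 46°C)
First 15 bases: CCATCGTCATGGACA → Tm = 46°C (≥ 46°C)
Since every base adds ≥2°C, Tm only increases with n, so the threshold is first crossed at n = 15.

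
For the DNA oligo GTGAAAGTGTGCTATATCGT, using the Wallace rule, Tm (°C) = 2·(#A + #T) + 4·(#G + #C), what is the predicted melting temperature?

Counting bases: C=2, T=7, G=6, A=5
A+T = 12, G+C = 8
Tm = 2×12 + 4×8 = 56°C

56°C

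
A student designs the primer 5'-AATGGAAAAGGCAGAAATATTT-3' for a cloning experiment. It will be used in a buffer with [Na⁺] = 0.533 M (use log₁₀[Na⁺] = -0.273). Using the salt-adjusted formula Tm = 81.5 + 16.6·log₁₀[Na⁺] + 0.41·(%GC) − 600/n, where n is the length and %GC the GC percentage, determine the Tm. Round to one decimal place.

60.9°C

Length n = 22. Counting bases: A=11, G=5, T=5, C=1
G+C = 6, so %GC = 6/22 × 100 = 27.273%
Salt term: 16.6 × (-0.273) = -4.532
GC term: 0.41 × 27.273 = 11.182; length term: −600/22 = −27.273
Tm = 81.5 + (-4.532) + 11.182 − 27.273 = 60.877 → 60.9°C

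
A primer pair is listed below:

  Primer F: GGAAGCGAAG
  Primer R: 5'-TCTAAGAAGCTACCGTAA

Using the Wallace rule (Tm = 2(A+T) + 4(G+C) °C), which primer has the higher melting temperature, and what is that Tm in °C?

Primer R, 50°C

Primer F: A+T=4, G+C=6 → Tm = 2(4)+4(6) = 32°C
Primer R: A+T=11, G+C=7 → Tm = 2(11)+4(7) = 50°C
32°C vs 50°C → primer R is higher.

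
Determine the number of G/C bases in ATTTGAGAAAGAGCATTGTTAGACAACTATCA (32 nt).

10

Scanning the sequence gives G=6, A=13, C=4, T=9.
G+C = 6 + 4 = 10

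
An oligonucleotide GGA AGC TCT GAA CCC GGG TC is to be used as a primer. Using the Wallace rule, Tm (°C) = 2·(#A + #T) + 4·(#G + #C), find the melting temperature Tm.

Counting bases: T=3, A=4, G=7, C=6
AT pairs contribute 7, GC pairs contribute 13.
Tm = 2×7 + 4×13 = 66°C

66°C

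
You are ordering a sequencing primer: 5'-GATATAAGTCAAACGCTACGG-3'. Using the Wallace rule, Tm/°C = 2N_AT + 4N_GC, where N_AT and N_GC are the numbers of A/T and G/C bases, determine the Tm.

60°C

Scanning the sequence gives T=4, C=4, A=8, G=5.
A+T = 12, G+C = 9
Tm = 2×12 + 4×9 = 60°C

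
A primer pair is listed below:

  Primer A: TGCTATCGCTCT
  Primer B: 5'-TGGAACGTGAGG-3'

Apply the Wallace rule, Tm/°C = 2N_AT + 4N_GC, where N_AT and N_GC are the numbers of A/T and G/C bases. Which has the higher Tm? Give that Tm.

Primer B, 38°C

Primer A: A+T=6, G+C=6 → Tm = 2(6)+4(6) = 36°C
Primer B: A+T=5, G+C=7 → Tm = 2(5)+4(7) = 38°C
36°C vs 38°C → primer B is higher.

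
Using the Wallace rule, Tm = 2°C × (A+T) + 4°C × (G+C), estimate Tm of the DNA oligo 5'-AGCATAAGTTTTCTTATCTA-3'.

50°C

Base counts: A=6, C=3, T=9, G=2
So N_AT = 15 and N_GC = 5.
Tm = 2×15 + 4×5 = 50°C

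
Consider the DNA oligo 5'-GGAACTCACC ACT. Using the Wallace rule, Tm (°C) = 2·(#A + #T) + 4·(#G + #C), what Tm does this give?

40°C

Base counts: C=5, T=2, A=4, G=2
AT pairs contribute 6, GC pairs contribute 7.
Tm = 2×6 + 4×7 = 40°C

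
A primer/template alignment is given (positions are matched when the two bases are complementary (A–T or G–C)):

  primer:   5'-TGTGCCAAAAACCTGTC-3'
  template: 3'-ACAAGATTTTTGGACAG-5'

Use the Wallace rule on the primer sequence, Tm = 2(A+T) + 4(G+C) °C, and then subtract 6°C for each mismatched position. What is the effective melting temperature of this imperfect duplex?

38°C

Primer base counts: A=5, T=4, G=3, C=5 → A+T=9, G+C=8
Perfect-match Tm = 2(9) + 4(8) = 18 + 32 = 50°C
Mismatches (positions where the bases are not complementary): 2 (at positions 4, 6)
Effective Tm = 50 − 2×6 = 50 − 12 = 38°C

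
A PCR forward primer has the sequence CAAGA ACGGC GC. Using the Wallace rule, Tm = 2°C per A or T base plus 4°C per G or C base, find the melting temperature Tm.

C=4, G=4, A=4, T=0
AT pairs contribute 4, GC pairs contribute 8.
Tm = 2×4 + 4×8 = 40°C

40°C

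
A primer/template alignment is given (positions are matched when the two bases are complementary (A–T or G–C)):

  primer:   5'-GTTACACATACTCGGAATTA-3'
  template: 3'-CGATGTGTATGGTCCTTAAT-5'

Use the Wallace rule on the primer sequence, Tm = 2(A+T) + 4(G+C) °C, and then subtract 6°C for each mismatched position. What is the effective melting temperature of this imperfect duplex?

Primer base counts: A=7, T=6, G=3, C=4 → A+T=13, G+C=7
Perfect-match Tm = 2(13) + 4(7) = 26 + 28 = 54°C
Mismatches (positions where the bases are not complementary): 3 (at positions 2, 12, 13)
Effective Tm = 54 − 3×6 = 54 − 18 = 36°C

36°C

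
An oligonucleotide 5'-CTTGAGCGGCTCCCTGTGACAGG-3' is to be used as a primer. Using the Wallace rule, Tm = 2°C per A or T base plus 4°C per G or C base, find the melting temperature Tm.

Base counts: A=3, G=8, T=5, C=7
AT pairs contribute 8, GC pairs contribute 15.
Tm = 4·15 + 2·8 = 60 + 16 = 76°C

76°C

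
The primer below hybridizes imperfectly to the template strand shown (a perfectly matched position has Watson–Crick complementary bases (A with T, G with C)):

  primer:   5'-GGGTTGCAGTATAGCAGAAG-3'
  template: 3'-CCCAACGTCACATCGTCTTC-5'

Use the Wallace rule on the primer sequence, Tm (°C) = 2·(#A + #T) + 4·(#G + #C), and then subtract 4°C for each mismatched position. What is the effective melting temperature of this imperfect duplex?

Primer base counts: A=6, T=4, G=8, C=2 → A+T=10, G+C=10
Perfect-match Tm = 2(10) + 4(10) = 20 + 40 = 60°C
Mismatches (positions where the bases are not complementary): 1 (at position 11)
Effective Tm = 60 − 1×4 = 60 − 4 = 56°C

56°C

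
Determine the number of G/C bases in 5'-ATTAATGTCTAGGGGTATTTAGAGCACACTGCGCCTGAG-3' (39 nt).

18

Counting bases: C=7, A=10, G=11, T=11
G+C = 11 + 7 = 18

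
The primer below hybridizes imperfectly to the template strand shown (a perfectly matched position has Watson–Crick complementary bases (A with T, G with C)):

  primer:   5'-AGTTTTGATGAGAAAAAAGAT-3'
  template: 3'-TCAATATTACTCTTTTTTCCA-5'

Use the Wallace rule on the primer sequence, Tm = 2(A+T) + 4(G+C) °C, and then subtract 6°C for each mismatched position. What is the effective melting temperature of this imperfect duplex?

Primer base counts: A=10, T=6, G=5, C=0 → A+T=16, G+C=5
Perfect-match Tm = 2(16) + 4(5) = 32 + 20 = 52°C
Mismatches (positions where the bases are not complementary): 3 (at positions 5, 7, 20)
Effective Tm = 52 − 3×6 = 52 − 18 = 34°C

34°C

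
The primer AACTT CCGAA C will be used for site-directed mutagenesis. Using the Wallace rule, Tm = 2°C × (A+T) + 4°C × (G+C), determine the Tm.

A=4, T=2, G=1, C=4
AT pairs contribute 6, GC pairs contribute 5.
Tm = 2(6) + 4(5) = 12 + 20 = 32°C

32°C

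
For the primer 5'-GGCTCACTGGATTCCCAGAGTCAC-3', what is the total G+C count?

Counting bases: C=8, G=6, A=5, T=5
Total G or C: 6 + 8 = 14

14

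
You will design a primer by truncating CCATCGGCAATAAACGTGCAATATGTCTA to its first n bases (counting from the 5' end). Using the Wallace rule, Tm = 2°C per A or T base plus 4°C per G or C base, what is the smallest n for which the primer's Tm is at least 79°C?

First 27 bases: CCATCGGCAATAAACGTGCAATATGTC → Tm = 78°C (< 79°C)
First 28 bases: CCATCGGCAATAAACGTGCAATATGTCT → Tm = 80°C (≥ 79°C)
Each additional base adds 2°C (A/T) or 4°C (G/C), so Tm is non-decreasing in n; n = 28 is the first length to reach 79°C.

n = 28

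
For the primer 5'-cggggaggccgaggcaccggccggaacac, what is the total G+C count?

Counting bases: T=0, C=10, A=6, G=13
Total G or C: 13 + 10 = 23

23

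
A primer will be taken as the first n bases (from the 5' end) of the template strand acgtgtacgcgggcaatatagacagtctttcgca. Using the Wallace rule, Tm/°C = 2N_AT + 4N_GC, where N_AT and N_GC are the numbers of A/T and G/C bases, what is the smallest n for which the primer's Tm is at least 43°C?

n = 13

First 12 bases: ACGTGTACGCGG → Tm = 40°C (< 43°C)
First 13 bases: ACGTGTACGCGGG → Tm = 44°C (≥ 43°C)
Each additional base adds 2°C (A/T) or 4°C (G/C), so Tm is non-decreasing in n; n = 13 is the first length to reach 43°C.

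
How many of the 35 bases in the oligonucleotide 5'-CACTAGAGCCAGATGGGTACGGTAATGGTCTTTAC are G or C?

Counting bases: C=7, T=9, G=10, A=9
G+C = 10 + 7 = 17

17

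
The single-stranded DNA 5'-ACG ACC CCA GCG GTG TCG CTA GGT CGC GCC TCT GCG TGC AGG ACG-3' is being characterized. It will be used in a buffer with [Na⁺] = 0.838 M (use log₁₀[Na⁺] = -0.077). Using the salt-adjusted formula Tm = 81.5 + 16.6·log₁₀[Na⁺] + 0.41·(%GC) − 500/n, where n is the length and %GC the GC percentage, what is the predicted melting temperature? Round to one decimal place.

Length n = 45. Base counts: A=6, C=16, G=16, T=7
G+C = 32, so %GC = 32/45 × 100 = 71.111%
Salt term: 16.6 × (-0.077) = -1.278
GC term: 0.41 × 71.111 = 29.156; length term: −500/45 = −11.111
Tm = 81.5 + (-1.278) + 29.156 − 11.111 = 98.267 → 98.3°C

98.3°C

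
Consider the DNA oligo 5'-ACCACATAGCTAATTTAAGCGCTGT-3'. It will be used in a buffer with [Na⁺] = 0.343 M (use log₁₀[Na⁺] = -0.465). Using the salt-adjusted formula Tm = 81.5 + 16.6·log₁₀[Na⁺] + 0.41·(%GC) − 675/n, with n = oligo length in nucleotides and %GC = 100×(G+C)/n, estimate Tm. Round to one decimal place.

63.2°C

Length n = 25. Counting bases: G=4, C=6, T=7, A=8
G+C = 10, so %GC = 10/25 × 100 = 40%
Salt term: 16.6 × (-0.465) = -7.719
GC term: 0.41 × 40 = 16.4; length term: −675/25 = −27
Tm = 81.5 + (-7.719) + 16.4 − 27 = 63.181 → 63.2°C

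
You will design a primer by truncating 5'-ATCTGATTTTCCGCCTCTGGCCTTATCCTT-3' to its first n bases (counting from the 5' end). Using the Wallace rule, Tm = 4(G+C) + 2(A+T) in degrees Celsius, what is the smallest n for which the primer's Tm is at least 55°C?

First 18 bases: ATCTGATTTTCCGCCTCT → Tm = 52°C (< 55°C)
First 19 bases: ATCTGATTTTCCGCCTCTG → Tm = 56°C (≥ 55°C)
Since every base adds ≥2°C, Tm only increases with n, so the threshold is first crossed at n = 19.

n = 19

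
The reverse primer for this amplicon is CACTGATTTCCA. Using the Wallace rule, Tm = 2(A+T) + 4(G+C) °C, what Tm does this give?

Base counts: C=4, T=4, G=1, A=3
So N_AT = 7 and N_GC = 5.
Tm = 2(7) + 4(5) = 14 + 20 = 34°C

34°C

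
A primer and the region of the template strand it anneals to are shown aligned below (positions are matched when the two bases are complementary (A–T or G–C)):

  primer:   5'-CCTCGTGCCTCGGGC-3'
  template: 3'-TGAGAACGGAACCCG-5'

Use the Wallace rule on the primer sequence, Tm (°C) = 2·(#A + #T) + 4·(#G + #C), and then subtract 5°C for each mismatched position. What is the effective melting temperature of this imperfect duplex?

39°C

Primer base counts: A=0, T=3, G=5, C=7 → A+T=3, G+C=12
Perfect-match Tm = 2(3) + 4(12) = 6 + 48 = 54°C
Mismatches (positions where the bases are not complementary): 3 (at positions 1, 5, 11)
Effective Tm = 54 − 3×5 = 54 − 15 = 39°C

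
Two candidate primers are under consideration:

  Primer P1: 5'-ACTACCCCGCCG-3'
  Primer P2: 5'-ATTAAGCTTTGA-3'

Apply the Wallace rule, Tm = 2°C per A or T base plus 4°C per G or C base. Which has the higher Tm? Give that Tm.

Primer P1: A+T=3, G+C=9 → Tm = 2(3)+4(9) = 42°C
Primer P2: A+T=9, G+C=3 → Tm = 2(9)+4(3) = 30°C
42°C vs 30°C → primer P1 is higher.

Primer P1, 42°C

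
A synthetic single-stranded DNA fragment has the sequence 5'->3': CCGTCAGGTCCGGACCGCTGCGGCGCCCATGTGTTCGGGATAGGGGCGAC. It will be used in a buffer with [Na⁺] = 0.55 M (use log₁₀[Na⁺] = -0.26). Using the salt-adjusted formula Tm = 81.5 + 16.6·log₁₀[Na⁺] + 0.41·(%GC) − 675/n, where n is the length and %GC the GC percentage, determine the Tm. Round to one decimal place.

93.2°C

Length n = 50. Base counts: A=6, G=20, C=16, T=8
G+C = 36, so %GC = 36/50 × 100 = 72%
Salt term: 16.6 × (-0.26) = -4.316
GC term: 0.41 × 72 = 29.52; length term: −675/50 = −13.5
Tm = 81.5 + (-4.316) + 29.52 − 13.5 = 93.204 → 93.2°C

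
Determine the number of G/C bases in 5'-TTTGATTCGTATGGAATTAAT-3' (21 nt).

5

Counting bases: A=6, T=10, C=1, G=4
Total G or C: 4 + 1 = 5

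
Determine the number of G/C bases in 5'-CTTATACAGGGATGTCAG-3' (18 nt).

Scanning the sequence gives T=5, C=3, A=5, G=5.
Total G or C: 5 + 3 = 8

8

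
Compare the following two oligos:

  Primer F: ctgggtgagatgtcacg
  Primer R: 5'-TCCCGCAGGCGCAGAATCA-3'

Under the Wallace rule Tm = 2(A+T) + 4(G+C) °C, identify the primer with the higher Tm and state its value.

Primer R, 62°C

Primer F: A+T=7, G+C=10 → Tm = 2(7)+4(10) = 54°C
Primer R: A+T=7, G+C=12 → Tm = 2(7)+4(12) = 62°C
54°C vs 62°C → primer R is higher.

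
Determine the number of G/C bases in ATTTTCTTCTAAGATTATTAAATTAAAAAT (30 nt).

Counting bases: T=14, G=1, A=13, C=2
G+C = 1 + 2 = 3

3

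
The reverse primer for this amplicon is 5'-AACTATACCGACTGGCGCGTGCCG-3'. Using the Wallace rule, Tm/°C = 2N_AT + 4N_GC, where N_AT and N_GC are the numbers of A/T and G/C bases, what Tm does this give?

78°C

Base counts: A=5, T=4, G=7, C=8
A+T = 9, G+C = 15
Tm = 4·15 + 2·9 = 60 + 18 = 78°C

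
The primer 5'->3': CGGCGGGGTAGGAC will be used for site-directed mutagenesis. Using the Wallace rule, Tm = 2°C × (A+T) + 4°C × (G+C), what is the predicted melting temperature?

G=8, A=2, T=1, C=3
So N_AT = 3 and N_GC = 11.
Tm = 4·11 + 2·3 = 44 + 6 = 50°C

50°C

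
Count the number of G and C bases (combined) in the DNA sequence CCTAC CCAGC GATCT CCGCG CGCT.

17

G=5, T=4, A=3, C=12
G+C = 5 + 12 = 17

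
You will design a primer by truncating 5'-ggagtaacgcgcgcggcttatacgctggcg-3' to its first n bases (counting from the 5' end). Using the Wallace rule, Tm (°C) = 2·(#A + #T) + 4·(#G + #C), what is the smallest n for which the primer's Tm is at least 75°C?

First 23 bases: GGAGTAACGCGCGCGGCTTATAC → Tm = 74°C (< 75°C)
First 24 bases: GGAGTAACGCGCGCGGCTTATACG → Tm = 78°C (≥ 75°C)
Since every base adds ≥2°C, Tm only increases with n, so the threshold is first crossed at n = 24.

n = 24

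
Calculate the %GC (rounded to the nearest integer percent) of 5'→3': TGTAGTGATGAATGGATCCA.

C=2, A=6, G=6, T=6
G+C = 6 + 2 = 8 out of 20 bases
%GC = 8/20 × 100 = 40% ≈ 40%

40%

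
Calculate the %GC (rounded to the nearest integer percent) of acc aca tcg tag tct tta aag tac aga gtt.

37%

Base counts: T=9, C=6, A=10, G=5
G+C = 5 + 6 = 11 out of 30 bases
%GC = 11/30 × 100 = 36.67% ≈ 37%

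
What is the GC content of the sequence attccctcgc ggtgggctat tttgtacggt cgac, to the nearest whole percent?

56%

Base counts: A=4, C=9, T=11, G=10
G+C = 10 + 9 = 19 out of 34 bases
%GC = 19/34 × 100 = 55.88% ≈ 56%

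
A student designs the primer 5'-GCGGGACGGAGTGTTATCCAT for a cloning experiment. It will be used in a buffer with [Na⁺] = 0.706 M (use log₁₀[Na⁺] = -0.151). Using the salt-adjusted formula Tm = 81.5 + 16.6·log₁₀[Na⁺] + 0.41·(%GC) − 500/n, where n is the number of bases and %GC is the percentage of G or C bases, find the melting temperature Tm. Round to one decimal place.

Length n = 21. Scanning the sequence gives A=4, T=5, G=8, C=4.
G+C = 12, so %GC = 12/21 × 100 = 57.143%
Salt term: 16.6 × (-0.151) = -2.507
GC term: 0.41 × 57.143 = 23.429; length term: −500/21 = −23.81
Tm = 81.5 + (-2.507) + 23.429 − 23.81 = 78.612 → 78.6°C

78.6°C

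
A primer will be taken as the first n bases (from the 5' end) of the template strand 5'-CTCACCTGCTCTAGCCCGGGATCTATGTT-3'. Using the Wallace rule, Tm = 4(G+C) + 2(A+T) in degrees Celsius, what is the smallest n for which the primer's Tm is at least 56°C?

n = 17

First 16 bases: CTCACCTGCTCTAGCC → Tm = 52°C (< 56°C)
First 17 bases: CTCACCTGCTCTAGCCC → Tm = 56°C (≥ 56°C)
Each additional base adds 2°C (A/T) or 4°C (G/C), so Tm is non-decreasing in n; n = 17 is the first length to reach 56°C.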